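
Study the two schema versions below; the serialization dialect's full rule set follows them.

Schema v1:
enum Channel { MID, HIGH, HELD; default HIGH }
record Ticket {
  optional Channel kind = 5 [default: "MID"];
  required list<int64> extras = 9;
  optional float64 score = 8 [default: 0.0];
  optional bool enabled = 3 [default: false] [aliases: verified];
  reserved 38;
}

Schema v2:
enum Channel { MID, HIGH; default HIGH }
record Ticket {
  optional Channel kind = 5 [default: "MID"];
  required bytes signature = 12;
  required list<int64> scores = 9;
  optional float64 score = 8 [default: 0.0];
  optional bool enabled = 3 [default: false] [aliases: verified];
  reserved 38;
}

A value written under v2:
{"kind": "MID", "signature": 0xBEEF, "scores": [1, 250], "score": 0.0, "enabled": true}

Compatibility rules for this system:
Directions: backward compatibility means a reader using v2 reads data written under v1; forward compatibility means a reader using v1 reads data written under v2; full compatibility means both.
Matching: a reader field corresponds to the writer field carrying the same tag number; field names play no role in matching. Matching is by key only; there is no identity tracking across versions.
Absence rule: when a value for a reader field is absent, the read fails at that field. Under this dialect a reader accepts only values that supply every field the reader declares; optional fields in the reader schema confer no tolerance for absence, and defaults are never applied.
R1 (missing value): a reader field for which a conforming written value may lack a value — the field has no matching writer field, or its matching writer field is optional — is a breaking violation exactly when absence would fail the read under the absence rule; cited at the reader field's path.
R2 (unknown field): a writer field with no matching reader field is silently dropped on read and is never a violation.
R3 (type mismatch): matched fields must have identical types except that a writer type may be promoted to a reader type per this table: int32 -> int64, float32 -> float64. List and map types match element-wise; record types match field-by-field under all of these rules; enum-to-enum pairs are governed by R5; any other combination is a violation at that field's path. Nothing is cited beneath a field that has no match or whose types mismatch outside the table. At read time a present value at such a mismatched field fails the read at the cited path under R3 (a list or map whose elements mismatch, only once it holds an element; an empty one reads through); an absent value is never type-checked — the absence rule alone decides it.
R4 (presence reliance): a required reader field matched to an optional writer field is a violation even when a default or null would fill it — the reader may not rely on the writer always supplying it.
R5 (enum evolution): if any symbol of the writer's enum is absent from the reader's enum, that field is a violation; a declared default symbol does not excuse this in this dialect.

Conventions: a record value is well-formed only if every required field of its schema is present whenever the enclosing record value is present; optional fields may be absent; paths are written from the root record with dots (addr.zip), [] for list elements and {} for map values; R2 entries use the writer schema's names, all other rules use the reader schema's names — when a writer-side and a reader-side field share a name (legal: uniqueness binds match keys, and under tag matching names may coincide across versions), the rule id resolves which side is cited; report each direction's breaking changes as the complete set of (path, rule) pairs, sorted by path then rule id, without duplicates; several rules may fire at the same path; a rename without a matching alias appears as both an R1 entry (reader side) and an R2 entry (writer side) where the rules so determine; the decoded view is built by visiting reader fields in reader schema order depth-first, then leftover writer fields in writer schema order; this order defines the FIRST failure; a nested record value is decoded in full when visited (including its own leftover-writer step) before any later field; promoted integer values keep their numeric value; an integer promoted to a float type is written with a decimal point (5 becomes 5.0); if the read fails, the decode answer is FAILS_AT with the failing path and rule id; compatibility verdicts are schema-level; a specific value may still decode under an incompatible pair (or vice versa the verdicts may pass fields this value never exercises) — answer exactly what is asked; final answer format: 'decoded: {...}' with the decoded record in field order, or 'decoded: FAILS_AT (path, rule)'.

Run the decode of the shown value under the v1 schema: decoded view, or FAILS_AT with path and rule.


decoded: {"kind": "MID", "extras": [1, 250], "score": 0.0, "enabled": true}

each type pair in Ticket: writer, then reader
migrating the Ticket value to v1:
  kind := "MID"
  extras := [1, 250] (from writer scores)
  score := 0.0
  enabled := true
  writer signature: unmatched, discarded
  => decoded: {"kind": "MID", "extras": [1, 250], "score": 0.0, "enabled": true}
the rest of the Ticket diff is inert for this question:
  enum Channel (field kind in record Ticket): symbol HELD removed -> changes Ticket's schema-level verdicts only — the decode of this value is the same
  renamed field extras to scores in record Ticket -> triggers nothing under the printed rules; the Ticket answer is the same either way
  added field signature to record Ticket: required bytes, tag 12 (in v2 it sits immediately before scores) -> changes Ticket's schema-level verdicts only — the decode of this value is the same


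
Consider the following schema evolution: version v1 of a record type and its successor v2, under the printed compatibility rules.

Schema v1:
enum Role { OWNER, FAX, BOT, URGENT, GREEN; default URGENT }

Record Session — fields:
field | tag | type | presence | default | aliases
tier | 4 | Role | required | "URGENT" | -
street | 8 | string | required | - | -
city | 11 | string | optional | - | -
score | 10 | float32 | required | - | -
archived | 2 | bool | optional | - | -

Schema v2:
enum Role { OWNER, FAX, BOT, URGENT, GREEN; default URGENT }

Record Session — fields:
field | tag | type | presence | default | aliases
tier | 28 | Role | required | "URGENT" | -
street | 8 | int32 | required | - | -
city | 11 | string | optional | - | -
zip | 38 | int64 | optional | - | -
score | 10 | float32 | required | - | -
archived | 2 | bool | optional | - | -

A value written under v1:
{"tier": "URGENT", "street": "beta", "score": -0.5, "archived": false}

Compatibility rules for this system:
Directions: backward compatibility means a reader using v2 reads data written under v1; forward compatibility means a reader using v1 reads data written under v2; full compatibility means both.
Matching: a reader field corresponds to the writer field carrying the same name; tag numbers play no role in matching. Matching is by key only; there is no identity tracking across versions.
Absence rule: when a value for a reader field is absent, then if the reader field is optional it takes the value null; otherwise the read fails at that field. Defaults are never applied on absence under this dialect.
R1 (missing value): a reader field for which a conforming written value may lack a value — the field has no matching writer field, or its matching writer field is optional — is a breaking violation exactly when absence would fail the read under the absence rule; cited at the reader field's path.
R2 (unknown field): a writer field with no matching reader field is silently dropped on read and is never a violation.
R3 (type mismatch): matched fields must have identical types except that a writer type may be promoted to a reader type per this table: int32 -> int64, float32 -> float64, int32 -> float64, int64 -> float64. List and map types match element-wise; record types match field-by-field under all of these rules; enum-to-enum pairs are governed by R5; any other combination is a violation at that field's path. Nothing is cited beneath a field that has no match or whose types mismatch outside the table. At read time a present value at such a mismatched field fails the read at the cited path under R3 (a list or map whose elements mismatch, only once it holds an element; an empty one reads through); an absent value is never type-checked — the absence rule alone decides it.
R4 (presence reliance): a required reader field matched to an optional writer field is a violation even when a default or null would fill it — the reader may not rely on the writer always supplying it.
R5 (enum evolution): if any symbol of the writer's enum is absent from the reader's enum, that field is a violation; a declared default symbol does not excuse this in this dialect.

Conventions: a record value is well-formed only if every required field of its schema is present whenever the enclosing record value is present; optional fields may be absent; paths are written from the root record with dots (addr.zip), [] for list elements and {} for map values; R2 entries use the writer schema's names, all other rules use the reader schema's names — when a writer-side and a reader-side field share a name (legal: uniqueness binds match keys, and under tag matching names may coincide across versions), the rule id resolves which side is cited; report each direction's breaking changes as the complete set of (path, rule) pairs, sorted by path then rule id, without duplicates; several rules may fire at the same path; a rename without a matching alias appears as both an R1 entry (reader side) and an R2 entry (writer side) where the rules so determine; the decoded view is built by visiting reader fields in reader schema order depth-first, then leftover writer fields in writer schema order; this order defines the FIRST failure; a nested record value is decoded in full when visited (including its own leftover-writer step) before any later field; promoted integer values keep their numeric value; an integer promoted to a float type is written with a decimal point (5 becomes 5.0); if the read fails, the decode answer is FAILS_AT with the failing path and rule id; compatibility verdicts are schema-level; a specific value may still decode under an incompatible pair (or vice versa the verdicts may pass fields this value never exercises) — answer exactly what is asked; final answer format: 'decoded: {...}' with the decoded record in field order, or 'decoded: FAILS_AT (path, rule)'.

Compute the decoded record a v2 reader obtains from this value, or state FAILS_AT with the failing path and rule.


the writer's type comes first in each Session pair
decode walk for Session under reader schema v2:
  tier := "URGENT"
  read fails at street under R3
  => FAILS_AT (street, R3)
diffs on Session not affecting the asked answer:
  field tier in record Session: tag 4 changed to 28 -> fires no rule on Session under this dialect and leaves the result unchanged
  added field zip to record Session: optional int64, tag 38 (in v2 it sits immediately before score) -> fires no rule on Session under this dialect and leaves the result unchanged

decoded: FAILS_AT (street, R3)


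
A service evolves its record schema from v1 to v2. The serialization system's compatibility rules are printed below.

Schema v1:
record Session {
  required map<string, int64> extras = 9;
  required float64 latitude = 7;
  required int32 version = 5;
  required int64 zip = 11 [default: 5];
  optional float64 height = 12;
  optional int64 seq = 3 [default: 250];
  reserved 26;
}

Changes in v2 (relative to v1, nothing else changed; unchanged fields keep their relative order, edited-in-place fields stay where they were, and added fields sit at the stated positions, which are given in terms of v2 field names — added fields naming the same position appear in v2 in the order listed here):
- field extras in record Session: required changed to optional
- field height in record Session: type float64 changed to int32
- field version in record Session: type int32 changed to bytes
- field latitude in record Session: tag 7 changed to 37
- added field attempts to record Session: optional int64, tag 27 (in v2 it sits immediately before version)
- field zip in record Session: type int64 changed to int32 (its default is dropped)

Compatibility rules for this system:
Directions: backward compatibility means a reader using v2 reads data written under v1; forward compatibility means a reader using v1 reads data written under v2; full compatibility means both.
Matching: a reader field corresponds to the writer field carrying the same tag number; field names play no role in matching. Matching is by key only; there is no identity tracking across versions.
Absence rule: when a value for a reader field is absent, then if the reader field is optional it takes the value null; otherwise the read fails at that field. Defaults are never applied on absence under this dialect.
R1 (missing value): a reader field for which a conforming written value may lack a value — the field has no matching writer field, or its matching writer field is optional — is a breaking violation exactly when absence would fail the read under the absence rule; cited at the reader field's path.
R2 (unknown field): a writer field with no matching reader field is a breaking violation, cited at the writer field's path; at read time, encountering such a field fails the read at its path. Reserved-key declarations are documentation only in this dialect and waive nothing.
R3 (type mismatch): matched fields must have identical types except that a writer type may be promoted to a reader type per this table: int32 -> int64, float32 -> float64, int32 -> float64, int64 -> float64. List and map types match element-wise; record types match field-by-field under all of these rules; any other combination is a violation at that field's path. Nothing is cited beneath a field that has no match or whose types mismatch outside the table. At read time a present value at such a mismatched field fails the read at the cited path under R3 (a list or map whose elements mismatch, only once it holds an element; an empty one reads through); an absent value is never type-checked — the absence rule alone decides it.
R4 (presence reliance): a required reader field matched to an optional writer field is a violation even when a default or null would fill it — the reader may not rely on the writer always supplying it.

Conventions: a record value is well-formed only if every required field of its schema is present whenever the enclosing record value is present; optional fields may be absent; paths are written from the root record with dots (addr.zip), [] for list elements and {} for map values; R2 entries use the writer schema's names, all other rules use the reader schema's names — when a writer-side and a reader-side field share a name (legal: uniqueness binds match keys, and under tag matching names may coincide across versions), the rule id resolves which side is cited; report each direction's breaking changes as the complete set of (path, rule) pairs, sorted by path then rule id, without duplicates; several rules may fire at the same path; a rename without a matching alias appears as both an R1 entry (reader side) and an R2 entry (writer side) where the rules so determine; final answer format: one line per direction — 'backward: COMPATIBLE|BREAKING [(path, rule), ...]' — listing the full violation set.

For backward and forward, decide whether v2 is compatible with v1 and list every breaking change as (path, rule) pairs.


the writer's type comes first in each Session pair
backward pass over Session, reader schema v2, writer schema v1:
  extras: map<string, int64> -> map<string, int64>, writer required; from extras
  latitude has no writer counterpart
  attempts has no writer counterpart
  version: int32 -> bytes, writer required; from version
  zip: int64 -> int32, writer required; from zip
  height: float64 -> int32, writer optional; from height
  seq: int64 -> int64, writer optional; from seq
  latitude (writer side), unknown to reader
  violation R3 at height
  violation R1 at latitude
  violation R2 at latitude
  violation R3 at version
  violation R3 at zip
  => backward verdict for Session: BREAKING, 5 violation(s)
forward pass over Session, reader schema v1, writer schema v2:
  extras: map<string, int64> -> map<string, int64>, writer optional; from extras
  latitude has no writer counterpart
  version: bytes -> int32, writer required; from version
  zip: int32 -> int64, writer required; from zip
  height: int32 -> float64, writer optional; from height
  seq: int64 -> int64, writer optional; from seq
  latitude (writer side), unknown to reader
  attempts (writer side), unknown to reader
  violation R2 at attempts
  violation R1 at extras
  violation R4 at extras
  violation R1 at latitude
  violation R2 at latitude
  violation R3 at version
  => forward verdict for Session: BREAKING, 6 violation(s)

backward: BREAKING [(height, R3), (latitude, R1), (latitude, R2), (version, R3), (zip, R3)]; forward: BREAKING [(attempts, R2), (extras, R1), (extras, R4), (latitude, R1), (latitude, R2), (version, R3)]


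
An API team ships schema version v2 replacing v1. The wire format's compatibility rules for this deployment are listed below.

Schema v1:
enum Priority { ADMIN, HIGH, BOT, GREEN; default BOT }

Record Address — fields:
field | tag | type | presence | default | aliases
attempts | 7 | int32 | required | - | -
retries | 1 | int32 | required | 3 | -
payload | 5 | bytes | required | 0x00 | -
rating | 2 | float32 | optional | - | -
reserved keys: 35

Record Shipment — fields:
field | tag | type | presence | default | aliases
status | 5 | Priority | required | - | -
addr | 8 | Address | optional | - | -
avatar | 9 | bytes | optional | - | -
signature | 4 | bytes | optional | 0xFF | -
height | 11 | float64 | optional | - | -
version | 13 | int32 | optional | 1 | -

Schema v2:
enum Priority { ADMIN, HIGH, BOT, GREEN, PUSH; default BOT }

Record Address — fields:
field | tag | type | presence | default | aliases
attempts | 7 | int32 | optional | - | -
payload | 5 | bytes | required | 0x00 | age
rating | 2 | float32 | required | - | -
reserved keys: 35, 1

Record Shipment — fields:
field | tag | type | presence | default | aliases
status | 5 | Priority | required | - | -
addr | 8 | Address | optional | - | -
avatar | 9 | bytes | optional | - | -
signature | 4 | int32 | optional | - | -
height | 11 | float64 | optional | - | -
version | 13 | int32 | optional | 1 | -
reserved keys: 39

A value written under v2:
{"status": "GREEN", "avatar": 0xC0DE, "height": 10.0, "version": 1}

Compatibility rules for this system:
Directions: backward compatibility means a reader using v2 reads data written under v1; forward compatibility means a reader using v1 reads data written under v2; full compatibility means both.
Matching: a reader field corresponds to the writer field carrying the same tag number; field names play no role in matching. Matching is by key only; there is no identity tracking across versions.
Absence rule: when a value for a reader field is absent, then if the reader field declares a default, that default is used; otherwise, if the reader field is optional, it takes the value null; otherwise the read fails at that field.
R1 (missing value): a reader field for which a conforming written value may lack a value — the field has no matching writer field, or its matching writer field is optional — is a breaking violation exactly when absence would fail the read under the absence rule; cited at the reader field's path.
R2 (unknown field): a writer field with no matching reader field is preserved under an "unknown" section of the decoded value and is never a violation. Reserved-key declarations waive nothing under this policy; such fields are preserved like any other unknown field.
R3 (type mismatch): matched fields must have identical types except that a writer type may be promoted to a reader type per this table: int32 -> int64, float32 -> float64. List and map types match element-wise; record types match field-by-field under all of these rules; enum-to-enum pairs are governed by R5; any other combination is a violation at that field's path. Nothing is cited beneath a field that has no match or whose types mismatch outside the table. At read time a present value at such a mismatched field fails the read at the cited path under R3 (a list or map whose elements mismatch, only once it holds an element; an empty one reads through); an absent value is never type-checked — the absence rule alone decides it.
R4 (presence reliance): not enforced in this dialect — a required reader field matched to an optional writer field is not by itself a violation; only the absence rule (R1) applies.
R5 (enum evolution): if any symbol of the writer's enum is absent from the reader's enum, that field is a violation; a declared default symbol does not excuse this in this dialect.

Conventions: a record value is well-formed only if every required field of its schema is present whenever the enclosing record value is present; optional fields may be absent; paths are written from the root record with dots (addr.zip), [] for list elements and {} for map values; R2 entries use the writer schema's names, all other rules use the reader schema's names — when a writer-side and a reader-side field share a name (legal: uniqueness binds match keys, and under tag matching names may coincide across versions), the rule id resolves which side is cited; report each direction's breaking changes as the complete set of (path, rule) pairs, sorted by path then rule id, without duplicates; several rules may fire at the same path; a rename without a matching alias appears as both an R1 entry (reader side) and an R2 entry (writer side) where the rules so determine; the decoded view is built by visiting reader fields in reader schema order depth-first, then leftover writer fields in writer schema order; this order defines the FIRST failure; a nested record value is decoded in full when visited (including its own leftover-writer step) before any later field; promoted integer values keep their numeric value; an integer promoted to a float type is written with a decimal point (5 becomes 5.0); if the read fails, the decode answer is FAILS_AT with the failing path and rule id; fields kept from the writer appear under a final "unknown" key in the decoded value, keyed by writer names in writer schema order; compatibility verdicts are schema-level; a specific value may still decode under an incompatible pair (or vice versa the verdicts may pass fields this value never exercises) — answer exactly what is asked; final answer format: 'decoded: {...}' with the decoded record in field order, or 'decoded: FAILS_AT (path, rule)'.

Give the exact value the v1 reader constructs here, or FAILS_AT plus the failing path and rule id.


decoded: {"status": "GREEN", "addr": null, "avatar": 0xC0DE, "signature": 0xFF, "height": 10.0, "version": 1}

the writer's type comes first in each Shipment pair
decode walk for Shipment under reader schema v1:
  status := "GREEN"
  addr := null (not supplied -> null)
  avatar := 0xC0DE
  signature := 0xFF (no value, default fills)
  height := 10.0
  version := 1
  => decoded: {"status": "GREEN", "addr": null, "avatar": 0xC0DE, "signature": 0xFF, "height": 10.0, "version": 1}
ruling out the remaining Shipment differences:
  field attempts in record Address: required changed to optional -> schema-level compatibility only; this Shipment value's decode is unchanged
  removed field retries from record Address (its key 1 joins the reserved list) -> triggers nothing under the printed rules; the Shipment answer is the same either way
  enum Priority (field status in record Shipment): symbol PUSH added -> schema-level compatibility only; this Shipment value's decode is unchanged
  field rating in record Address: optional changed to required -> schema-level compatibility only; this Shipment value's decode is unchanged
  field signature in record Shipment: type bytes changed to int32 (its default is dropped) -> schema-level compatibility only; this Shipment value's decode is unchanged


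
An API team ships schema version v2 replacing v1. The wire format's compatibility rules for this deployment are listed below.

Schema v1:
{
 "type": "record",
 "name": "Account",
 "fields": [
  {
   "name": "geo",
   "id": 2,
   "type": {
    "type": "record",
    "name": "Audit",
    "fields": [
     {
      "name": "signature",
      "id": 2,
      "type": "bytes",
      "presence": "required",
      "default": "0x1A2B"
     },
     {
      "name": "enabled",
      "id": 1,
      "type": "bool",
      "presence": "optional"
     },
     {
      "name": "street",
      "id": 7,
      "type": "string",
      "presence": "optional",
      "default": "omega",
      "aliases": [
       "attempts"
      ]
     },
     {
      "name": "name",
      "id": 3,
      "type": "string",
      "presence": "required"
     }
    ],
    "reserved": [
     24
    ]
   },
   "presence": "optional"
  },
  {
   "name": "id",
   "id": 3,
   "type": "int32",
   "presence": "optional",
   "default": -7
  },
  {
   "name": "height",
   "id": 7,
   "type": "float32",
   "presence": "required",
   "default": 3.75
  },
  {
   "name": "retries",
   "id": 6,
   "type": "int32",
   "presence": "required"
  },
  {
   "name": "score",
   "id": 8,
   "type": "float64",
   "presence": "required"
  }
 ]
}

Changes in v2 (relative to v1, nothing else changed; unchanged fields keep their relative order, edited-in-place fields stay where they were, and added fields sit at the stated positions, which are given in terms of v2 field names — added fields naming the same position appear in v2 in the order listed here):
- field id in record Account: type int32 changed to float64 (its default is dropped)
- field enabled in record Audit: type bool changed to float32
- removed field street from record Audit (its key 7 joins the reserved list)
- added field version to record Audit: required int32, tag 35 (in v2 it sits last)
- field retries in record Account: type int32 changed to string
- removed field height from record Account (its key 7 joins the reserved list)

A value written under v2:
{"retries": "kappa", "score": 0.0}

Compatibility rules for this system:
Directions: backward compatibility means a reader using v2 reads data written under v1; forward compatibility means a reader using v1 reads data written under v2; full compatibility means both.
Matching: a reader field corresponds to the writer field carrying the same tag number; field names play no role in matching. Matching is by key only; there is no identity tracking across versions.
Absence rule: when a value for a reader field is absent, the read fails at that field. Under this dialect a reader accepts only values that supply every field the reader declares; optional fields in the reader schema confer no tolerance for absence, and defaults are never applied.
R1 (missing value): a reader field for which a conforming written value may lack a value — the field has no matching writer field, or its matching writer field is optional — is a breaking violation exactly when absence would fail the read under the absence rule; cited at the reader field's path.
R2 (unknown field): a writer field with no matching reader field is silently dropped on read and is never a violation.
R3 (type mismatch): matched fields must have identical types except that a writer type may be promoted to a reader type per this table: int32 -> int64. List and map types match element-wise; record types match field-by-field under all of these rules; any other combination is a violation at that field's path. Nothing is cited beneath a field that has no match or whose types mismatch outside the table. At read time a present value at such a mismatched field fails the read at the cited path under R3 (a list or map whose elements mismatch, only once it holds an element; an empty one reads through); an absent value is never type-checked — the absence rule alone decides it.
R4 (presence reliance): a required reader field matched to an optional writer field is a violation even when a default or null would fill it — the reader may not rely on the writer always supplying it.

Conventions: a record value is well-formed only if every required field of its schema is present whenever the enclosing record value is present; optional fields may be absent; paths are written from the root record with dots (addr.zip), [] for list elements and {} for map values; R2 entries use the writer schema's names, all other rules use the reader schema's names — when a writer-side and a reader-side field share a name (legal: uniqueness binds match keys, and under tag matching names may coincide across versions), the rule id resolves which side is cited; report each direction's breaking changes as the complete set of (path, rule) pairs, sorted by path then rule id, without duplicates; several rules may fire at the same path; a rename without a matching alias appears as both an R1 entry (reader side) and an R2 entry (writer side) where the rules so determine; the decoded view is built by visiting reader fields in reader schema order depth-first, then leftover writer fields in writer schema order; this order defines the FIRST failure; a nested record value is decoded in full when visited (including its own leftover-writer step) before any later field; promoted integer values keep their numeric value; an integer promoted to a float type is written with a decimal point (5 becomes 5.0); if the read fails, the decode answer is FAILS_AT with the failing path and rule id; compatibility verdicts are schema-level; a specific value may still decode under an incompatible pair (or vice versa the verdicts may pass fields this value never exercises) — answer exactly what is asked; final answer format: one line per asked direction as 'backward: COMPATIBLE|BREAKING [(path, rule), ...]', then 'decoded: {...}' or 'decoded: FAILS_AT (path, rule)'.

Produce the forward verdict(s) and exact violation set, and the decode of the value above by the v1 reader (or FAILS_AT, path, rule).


forward: BREAKING [(geo, R1), (geo.enabled, R1), (geo.enabled, R3), (geo.street, R1), (height, R1), (id, R1), (id, R3), (retries, R3)]; decoded: FAILS_AT (geo, R1)

each type pair in Account: writer, then reader
forward analysis of Account with v1 as reader and v2 as writer:
  Audit -> Audit, writer optional: geo aligns to geo
  float64 -> int32, writer optional: id aligns to id
  no writer field matches reader height
  string -> int32, writer required: retries aligns to retries
  float64 -> float64, writer required: score aligns to score
  bytes -> bytes, writer required: geo.signature aligns to geo.signature
  float32 -> bool, writer optional: geo.enabled aligns to geo.enabled
  no writer field matches reader geo.street
  string -> string, writer required: geo.name aligns to geo.name
  writer field geo.version has no reader counterpart
  rule R1 violated at geo
  rule R1 violated at geo.enabled
  rule R3 violated at geo.enabled
  rule R1 violated at geo.street
  rule R1 violated at height
  rule R1 violated at id
  rule R3 violated at id
  rule R3 violated at retries
  => 8 violation(s): forward is BREAKING for Account
migrating the Account value to v1:
  read fails at geo under R1 (no fill)
  => FAILS_AT (geo, R1)
the rest of the Account diff is inert for this question:
  removed field street from record Audit (its key 7 joins the reserved list) -> matters only for Account's backward compatibility — outside the asked direction
  added field version to record Audit: required int32, tag 35 (in v2 it sits last) -> matters only for Account's backward compatibility — outside the asked direction


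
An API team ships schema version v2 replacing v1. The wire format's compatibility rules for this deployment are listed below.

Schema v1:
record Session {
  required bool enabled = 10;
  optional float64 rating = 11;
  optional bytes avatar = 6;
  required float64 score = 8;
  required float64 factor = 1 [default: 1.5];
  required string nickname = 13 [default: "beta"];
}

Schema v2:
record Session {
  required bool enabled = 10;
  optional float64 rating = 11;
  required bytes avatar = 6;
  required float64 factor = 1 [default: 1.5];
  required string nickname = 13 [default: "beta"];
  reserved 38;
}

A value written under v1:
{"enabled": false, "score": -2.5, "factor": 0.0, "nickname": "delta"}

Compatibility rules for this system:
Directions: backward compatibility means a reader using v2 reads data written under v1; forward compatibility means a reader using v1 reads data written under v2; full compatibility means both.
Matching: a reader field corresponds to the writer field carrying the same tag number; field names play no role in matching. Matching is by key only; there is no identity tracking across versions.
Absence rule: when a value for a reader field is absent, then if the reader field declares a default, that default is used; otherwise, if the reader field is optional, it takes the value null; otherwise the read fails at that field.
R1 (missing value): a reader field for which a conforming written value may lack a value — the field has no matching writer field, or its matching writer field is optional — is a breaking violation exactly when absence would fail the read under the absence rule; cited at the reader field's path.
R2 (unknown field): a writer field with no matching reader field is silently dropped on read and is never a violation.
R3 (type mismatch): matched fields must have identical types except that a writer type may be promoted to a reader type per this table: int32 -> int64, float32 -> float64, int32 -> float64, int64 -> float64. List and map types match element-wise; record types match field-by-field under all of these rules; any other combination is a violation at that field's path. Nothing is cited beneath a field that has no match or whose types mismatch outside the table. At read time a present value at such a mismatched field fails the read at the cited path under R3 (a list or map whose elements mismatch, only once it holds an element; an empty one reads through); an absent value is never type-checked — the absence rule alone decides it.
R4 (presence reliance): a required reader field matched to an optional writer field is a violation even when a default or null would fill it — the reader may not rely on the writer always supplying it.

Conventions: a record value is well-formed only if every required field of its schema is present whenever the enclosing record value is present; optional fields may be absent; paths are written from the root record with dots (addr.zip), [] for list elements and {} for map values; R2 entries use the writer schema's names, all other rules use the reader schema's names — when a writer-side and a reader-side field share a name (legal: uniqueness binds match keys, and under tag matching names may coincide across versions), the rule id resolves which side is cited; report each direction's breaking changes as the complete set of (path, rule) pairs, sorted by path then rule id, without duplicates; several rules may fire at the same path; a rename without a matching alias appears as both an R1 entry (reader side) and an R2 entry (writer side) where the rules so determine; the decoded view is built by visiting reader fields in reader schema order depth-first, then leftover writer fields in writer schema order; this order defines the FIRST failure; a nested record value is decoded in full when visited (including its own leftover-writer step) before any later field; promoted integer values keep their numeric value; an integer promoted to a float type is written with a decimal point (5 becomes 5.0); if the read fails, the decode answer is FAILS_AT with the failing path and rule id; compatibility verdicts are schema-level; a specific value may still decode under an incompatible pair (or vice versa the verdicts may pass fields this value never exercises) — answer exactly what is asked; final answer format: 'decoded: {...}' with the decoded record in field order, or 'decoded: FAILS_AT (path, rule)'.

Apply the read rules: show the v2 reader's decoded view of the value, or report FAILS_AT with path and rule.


decoded: FAILS_AT (avatar, R1)

arrows below run writer -> reader for Session
decoding the Session value with the v2 reader:
  enabled := false
  rating := null (missing; optional => null)
  read fails at avatar under R1 (no fill)
  => FAILS_AT (avatar, R1)
remaining Session differences; none change what is asked:
  removed field score from record Session -> a verdict-level change on Session — the shown value reads the same


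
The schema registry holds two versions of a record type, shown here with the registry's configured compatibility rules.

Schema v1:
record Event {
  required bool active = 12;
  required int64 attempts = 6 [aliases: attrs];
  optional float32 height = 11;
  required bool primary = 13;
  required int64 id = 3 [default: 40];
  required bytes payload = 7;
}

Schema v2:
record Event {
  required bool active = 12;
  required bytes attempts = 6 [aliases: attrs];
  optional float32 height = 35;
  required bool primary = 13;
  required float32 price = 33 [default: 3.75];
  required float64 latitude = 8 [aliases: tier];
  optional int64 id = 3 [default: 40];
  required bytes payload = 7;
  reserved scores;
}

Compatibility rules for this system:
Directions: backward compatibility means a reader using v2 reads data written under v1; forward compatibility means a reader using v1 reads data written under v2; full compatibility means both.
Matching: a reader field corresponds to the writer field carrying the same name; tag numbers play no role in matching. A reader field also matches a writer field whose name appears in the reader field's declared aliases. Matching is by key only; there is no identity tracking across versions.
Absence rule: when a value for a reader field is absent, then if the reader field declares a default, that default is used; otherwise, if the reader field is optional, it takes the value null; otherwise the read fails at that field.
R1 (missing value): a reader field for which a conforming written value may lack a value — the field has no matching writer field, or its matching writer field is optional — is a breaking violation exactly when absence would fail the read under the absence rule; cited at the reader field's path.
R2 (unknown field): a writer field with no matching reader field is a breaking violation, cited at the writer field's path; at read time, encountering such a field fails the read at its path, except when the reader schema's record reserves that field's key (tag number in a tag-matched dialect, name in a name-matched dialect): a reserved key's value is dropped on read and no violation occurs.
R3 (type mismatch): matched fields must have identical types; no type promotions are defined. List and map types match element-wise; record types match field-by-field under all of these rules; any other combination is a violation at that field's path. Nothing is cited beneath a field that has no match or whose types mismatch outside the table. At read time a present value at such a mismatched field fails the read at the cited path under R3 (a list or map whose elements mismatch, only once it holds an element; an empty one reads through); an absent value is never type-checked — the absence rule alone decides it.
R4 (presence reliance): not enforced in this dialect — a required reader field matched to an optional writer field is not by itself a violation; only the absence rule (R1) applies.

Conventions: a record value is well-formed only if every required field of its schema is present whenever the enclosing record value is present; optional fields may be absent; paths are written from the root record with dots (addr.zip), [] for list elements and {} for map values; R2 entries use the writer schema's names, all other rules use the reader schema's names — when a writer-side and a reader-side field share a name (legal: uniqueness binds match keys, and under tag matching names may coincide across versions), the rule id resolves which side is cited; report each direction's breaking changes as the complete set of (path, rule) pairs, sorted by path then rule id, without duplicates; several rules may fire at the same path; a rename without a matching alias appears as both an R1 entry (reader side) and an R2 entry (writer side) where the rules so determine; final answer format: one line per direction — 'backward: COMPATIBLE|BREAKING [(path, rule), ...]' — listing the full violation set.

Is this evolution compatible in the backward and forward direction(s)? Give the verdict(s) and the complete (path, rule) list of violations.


in Event below, arrows point writer -> reader
backward for Event (reader v2, writer v1):
  writer required, bool -> bool: reader active maps from writer active
  writer required, int64 -> bytes: reader attempts maps from writer attempts
  writer optional, float32 -> float32: reader height maps from writer height
  writer required, bool -> bool: reader primary maps from writer primary
  no writer field matches reader price
  no writer field matches reader latitude
  writer required, int64 -> int64: reader id maps from writer id
  writer required, bytes -> bytes: reader payload maps from writer payload
  R3 fires at attempts
  R1 fires at latitude
  => backward: BREAKING (2)
forward for Event (reader v1, writer v2):
  writer required, bool -> bool: reader active maps from writer active
  writer required, bytes -> int64: reader attempts maps from writer attempts
  writer optional, float32 -> float32: reader height maps from writer height
  writer required, bool -> bool: reader primary maps from writer primary
  writer optional, int64 -> int64: reader id maps from writer id
  writer required, bytes -> bytes: reader payload maps from writer payload
  leftover writer field: price
  leftover writer field: latitude
  R3 fires at attempts
  R2 fires at latitude
  R2 fires at price
  => forward: BREAKING (3)

backward: BREAKING [(attempts, R3), (latitude, R1)]; forward: BREAKING [(attempts, R3), (latitude, R2), (price, R2)]
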